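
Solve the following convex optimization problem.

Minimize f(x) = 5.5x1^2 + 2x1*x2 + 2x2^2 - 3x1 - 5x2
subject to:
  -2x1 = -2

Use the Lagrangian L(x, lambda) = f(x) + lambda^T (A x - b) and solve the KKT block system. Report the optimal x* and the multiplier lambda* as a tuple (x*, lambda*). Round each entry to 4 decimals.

Form the Lagrangian:
  L(x, lambda) = (1/2) x^T Q x + c^T x + lambda^T (A x - b)
Stationarity (grad_x L = 0): Q x + c + A^T lambda = 0.
Primal feasibility: A x = b.

This gives the KKT block system:
  [ Q   A^T ] [ x     ]   [-c ]
  [ A    0  ] [ lambda ] = [ b ]

Solving the linear system:
  x*      = (1, 0.75)
  lambda* = (4.75)
  f(x*)   = 1.375

x* = (1, 0.75), lambda* = (4.75)


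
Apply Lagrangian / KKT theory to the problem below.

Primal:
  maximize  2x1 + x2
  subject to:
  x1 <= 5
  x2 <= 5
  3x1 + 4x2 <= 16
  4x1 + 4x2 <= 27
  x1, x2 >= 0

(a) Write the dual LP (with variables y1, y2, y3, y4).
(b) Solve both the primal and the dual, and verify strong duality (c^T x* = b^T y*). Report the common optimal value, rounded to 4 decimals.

The standard primal-dual pair for 'max c^T x s.t. A x <= b, x >= 0' is:
  Dual:  min b^T y  s.t.  A^T y >= c,  y >= 0.

So the dual LP is:
  minimize  5y1 + 5y2 + 16y3 + 27y4
  subject to:
    y1 + 3y3 + 4y4 >= 2
    y2 + 4y3 + 4y4 >= 1
    y1, y2, y3, y4 >= 0

Solving the primal: x* = (5, 0.25).
  primal value c^T x* = 10.25.
Solving the dual: y* = (1.25, 0, 0.25, 0).
  dual value b^T y* = 10.25.
Strong duality: c^T x* = b^T y*. Confirmed.

10.25


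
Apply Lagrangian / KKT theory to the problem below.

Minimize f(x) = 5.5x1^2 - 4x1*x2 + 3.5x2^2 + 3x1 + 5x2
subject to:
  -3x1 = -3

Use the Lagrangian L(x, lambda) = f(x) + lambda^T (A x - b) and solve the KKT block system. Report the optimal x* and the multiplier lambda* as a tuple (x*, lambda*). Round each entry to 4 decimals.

Form the Lagrangian:
  L(x, lambda) = (1/2) x^T Q x + c^T x + lambda^T (A x - b)
Stationarity (grad_x L = 0): Q x + c + A^T lambda = 0.
Primal feasibility: A x = b.

This gives the KKT block system:
  [ Q   A^T ] [ x     ]   [-c ]
  [ A    0  ] [ lambda ] = [ b ]

Solving the linear system:
  x*      = (1, -0.1429)
  lambda* = (4.8571)
  f(x*)   = 8.4286

x* = (1, -0.1429), lambda* = (4.8571)


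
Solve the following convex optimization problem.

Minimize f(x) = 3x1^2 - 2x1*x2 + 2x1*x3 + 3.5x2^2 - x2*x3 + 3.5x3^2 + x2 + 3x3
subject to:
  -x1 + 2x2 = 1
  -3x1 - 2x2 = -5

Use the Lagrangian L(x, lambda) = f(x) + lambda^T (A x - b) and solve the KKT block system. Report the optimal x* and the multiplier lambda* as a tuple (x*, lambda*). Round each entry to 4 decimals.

Form the Lagrangian:
  L(x, lambda) = (1/2) x^T Q x + c^T x + lambda^T (A x - b)
Stationarity (grad_x L = 0): Q x + c + A^T lambda = 0.
Primal feasibility: A x = b.

This gives the KKT block system:
  [ Q   A^T ] [ x     ]   [-c ]
  [ A    0  ] [ lambda ] = [ b ]

Solving the linear system:
  x*      = (1, 1, -0.5714)
  lambda* = (-1.75, 1.5357)
  f(x*)   = 4.3571

x* = (1, 1, -0.5714), lambda* = (-1.75, 1.5357)


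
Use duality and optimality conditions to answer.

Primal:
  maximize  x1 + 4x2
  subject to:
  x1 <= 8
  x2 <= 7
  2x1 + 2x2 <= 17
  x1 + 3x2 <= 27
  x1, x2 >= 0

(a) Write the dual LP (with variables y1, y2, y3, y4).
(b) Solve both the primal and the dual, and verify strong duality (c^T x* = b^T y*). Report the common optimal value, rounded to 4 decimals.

The standard primal-dual pair for 'max c^T x s.t. A x <= b, x >= 0' is:
  Dual:  min b^T y  s.t.  A^T y >= c,  y >= 0.

So the dual LP is:
  minimize  8y1 + 7y2 + 17y3 + 27y4
  subject to:
    y1 + 2y3 + y4 >= 1
    y2 + 2y3 + 3y4 >= 4
    y1, y2, y3, y4 >= 0

Solving the primal: x* = (1.5, 7).
  primal value c^T x* = 29.5.
Solving the dual: y* = (0, 3, 0.5, 0).
  dual value b^T y* = 29.5.
Strong duality: c^T x* = b^T y*. Confirmed.

29.5


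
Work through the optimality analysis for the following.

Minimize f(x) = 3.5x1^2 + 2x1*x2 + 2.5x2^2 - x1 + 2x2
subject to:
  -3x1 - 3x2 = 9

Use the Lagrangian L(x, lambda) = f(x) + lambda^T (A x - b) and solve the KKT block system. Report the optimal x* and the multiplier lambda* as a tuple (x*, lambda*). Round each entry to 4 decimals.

Form the Lagrangian:
  L(x, lambda) = (1/2) x^T Q x + c^T x + lambda^T (A x - b)
Stationarity (grad_x L = 0): Q x + c + A^T lambda = 0.
Primal feasibility: A x = b.

This gives the KKT block system:
  [ Q   A^T ] [ x     ]   [-c ]
  [ A    0  ] [ lambda ] = [ b ]

Solving the linear system:
  x*      = (-0.75, -2.25)
  lambda* = (-3.5833)
  f(x*)   = 14.25

x* = (-0.75, -2.25), lambda* = (-3.5833)


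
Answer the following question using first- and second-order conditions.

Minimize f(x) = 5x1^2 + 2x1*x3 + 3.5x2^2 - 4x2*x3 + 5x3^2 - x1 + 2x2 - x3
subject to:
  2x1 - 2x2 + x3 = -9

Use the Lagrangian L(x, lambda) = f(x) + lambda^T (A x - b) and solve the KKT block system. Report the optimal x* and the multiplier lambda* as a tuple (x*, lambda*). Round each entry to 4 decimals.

Form the Lagrangian:
  L(x, lambda) = (1/2) x^T Q x + c^T x + lambda^T (A x - b)
Stationarity (grad_x L = 0): Q x + c + A^T lambda = 0.
Primal feasibility: A x = b.

This gives the KKT block system:
  [ Q   A^T ] [ x     ]   [-c ]
  [ A    0  ] [ lambda ] = [ b ]

Solving the linear system:
  x*      = (-1.971, 2.8649, 0.6718)
  lambda* = (9.6834)
  f(x*)   = 47.0898

x* = (-1.971, 2.8649, 0.6718), lambda* = (9.6834)


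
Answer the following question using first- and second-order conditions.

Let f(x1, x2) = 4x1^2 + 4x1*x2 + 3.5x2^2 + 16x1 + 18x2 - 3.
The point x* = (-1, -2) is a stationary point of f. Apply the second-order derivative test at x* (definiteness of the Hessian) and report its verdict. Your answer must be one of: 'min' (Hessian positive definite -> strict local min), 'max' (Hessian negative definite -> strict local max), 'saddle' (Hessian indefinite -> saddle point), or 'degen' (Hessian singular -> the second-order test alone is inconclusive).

Compute the Hessian H = grad^2 f:
  H = [[8, 4], [4, 7]]
Verify stationarity: grad f(x*) = H x* + g = (0, 0).
Eigenvalues of H: 3.4689, 11.5311.
Both eigenvalues > 0, so H is positive definite -> x* is a strict local min.

min


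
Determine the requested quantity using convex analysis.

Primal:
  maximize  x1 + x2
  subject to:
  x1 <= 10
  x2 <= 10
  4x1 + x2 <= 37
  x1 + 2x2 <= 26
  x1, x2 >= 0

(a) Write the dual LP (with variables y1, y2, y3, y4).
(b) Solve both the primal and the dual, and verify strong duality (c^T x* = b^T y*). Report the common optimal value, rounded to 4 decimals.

The standard primal-dual pair for 'max c^T x s.t. A x <= b, x >= 0' is:
  Dual:  min b^T y  s.t.  A^T y >= c,  y >= 0.

So the dual LP is:
  minimize  10y1 + 10y2 + 37y3 + 26y4
  subject to:
    y1 + 4y3 + y4 >= 1
    y2 + y3 + 2y4 >= 1
    y1, y2, y3, y4 >= 0

Solving the primal: x* = (6.8571, 9.5714).
  primal value c^T x* = 16.4286.
Solving the dual: y* = (0, 0, 0.1429, 0.4286).
  dual value b^T y* = 16.4286.
Strong duality: c^T x* = b^T y*. Confirmed.

16.4286


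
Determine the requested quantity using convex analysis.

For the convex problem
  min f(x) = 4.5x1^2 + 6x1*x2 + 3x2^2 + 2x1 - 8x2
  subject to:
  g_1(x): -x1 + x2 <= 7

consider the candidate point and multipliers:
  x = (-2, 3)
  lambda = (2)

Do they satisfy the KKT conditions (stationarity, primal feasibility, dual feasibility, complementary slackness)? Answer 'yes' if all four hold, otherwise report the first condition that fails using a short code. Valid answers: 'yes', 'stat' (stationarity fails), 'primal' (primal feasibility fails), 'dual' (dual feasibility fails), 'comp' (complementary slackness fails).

Gradient of f: grad f(x) = Q x + c = (2, -2)
Constraint values g_i(x) = a_i^T x - b_i:
  g_1((-2, 3)) = -2
Stationarity residual: grad f(x) + sum_i lambda_i a_i = (0, 0)
  -> stationarity OK
Primal feasibility (all g_i <= 0): OK
Dual feasibility (all lambda_i >= 0): OK
Complementary slackness (lambda_i * g_i(x) = 0 for all i): FAILS

Verdict: the first failing condition is complementary_slackness -> comp.

comp


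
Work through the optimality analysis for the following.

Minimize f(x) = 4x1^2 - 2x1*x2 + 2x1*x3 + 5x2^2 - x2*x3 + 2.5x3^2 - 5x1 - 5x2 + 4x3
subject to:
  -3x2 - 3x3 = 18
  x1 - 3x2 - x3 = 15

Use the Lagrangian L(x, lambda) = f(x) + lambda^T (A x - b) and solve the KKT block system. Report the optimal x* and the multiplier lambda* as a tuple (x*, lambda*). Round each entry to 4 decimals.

Form the Lagrangian:
  L(x, lambda) = (1/2) x^T Q x + c^T x + lambda^T (A x - b)
Stationarity (grad_x L = 0): Q x + c + A^T lambda = 0.
Primal feasibility: A x = b.

This gives the KKT block system:
  [ Q   A^T ] [ x     ]   [-c ]
  [ A    0  ] [ lambda ] = [ b ]

Solving the linear system:
  x*      = (2.8788, -3.0606, -2.9394)
  lambda* = (5.4646, -18.2727)
  f(x*)   = 82.4394

x* = (2.8788, -3.0606, -2.9394), lambda* = (5.4646, -18.2727)


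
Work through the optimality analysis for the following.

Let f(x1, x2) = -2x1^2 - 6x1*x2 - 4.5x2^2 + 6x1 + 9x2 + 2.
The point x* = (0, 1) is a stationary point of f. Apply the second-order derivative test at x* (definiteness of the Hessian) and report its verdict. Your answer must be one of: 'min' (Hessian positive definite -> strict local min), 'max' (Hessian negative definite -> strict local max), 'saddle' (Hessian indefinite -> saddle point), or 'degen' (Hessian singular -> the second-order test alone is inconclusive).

Compute the Hessian H = grad^2 f:
  H = [[-4, -6], [-6, -9]]
Verify stationarity: grad f(x*) = H x* + g = (0, 0).
Eigenvalues of H: -13, 0.
H has a zero eigenvalue (singular; negative semidefinite but not definite), so H is neither positive definite, negative definite, nor indefinite. The second-order test alone is inconclusive -> degen.
(Indeed, f is constant along the null direction of H through x*, so x* is not a strict local extremum.)

degen


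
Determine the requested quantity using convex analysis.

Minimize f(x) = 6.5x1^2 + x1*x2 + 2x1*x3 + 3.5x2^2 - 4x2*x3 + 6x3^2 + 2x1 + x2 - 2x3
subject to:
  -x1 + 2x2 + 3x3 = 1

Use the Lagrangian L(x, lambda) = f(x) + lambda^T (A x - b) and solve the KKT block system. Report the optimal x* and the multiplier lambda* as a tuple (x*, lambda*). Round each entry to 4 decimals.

Form the Lagrangian:
  L(x, lambda) = (1/2) x^T Q x + c^T x + lambda^T (A x - b)
Stationarity (grad_x L = 0): Q x + c + A^T lambda = 0.
Primal feasibility: A x = b.

This gives the KKT block system:
  [ Q   A^T ] [ x     ]   [-c ]
  [ A    0  ] [ lambda ] = [ b ]

Solving the linear system:
  x*      = (-0.2003, 0.0452, 0.2364)
  lambda* = (-0.0853)
  f(x*)   = -0.3714

x* = (-0.2003, 0.0452, 0.2364), lambda* = (-0.0853)


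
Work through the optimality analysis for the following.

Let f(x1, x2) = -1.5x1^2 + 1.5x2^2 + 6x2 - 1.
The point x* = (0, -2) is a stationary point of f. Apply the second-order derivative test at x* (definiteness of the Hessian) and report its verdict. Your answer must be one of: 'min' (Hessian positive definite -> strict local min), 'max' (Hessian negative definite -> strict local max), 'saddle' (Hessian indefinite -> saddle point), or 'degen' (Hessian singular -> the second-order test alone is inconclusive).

Compute the Hessian H = grad^2 f:
  H = [[-3, 0], [0, 3]]
Verify stationarity: grad f(x*) = H x* + g = (0, 0).
Eigenvalues of H: -3, 3.
Eigenvalues have mixed signs, so H is indefinite -> x* is a saddle point.

saddle


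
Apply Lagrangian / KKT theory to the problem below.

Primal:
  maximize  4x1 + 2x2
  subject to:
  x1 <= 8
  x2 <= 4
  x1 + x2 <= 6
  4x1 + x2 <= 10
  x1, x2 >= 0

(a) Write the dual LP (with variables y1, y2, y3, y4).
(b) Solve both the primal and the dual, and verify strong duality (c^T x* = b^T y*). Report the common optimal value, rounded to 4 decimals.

The standard primal-dual pair for 'max c^T x s.t. A x <= b, x >= 0' is:
  Dual:  min b^T y  s.t.  A^T y >= c,  y >= 0.

So the dual LP is:
  minimize  8y1 + 4y2 + 6y3 + 10y4
  subject to:
    y1 + y3 + 4y4 >= 4
    y2 + y3 + y4 >= 2
    y1, y2, y3, y4 >= 0

Solving the primal: x* = (1.5, 4).
  primal value c^T x* = 14.
Solving the dual: y* = (0, 1, 0, 1).
  dual value b^T y* = 14.
Strong duality: c^T x* = b^T y*. Confirmed.

14


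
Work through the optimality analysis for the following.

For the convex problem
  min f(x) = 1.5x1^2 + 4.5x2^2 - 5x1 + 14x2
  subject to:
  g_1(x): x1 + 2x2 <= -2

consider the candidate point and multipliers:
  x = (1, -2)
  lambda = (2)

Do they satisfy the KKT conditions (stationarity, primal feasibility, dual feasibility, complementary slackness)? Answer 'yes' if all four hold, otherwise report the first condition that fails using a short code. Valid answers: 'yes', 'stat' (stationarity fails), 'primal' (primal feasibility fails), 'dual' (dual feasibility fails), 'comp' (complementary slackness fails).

Gradient of f: grad f(x) = Q x + c = (-2, -4)
Constraint values g_i(x) = a_i^T x - b_i:
  g_1((1, -2)) = -1
Stationarity residual: grad f(x) + sum_i lambda_i a_i = (0, 0)
  -> stationarity OK
Primal feasibility (all g_i <= 0): OK
Dual feasibility (all lambda_i >= 0): OK
Complementary slackness (lambda_i * g_i(x) = 0 for all i): FAILS

Verdict: the first failing condition is complementary_slackness -> comp.

comp


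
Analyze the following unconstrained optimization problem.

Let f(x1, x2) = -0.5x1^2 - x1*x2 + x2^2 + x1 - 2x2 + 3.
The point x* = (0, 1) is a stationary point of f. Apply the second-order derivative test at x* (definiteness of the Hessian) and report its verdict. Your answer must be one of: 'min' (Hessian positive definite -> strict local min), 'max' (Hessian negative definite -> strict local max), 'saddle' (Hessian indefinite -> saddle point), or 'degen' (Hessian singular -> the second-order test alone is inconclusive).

Compute the Hessian H = grad^2 f:
  H = [[-1, -1], [-1, 2]]
Verify stationarity: grad f(x*) = H x* + g = (0, 0).
Eigenvalues of H: -1.3028, 2.3028.
Eigenvalues have mixed signs, so H is indefinite -> x* is a saddle point.

saddle


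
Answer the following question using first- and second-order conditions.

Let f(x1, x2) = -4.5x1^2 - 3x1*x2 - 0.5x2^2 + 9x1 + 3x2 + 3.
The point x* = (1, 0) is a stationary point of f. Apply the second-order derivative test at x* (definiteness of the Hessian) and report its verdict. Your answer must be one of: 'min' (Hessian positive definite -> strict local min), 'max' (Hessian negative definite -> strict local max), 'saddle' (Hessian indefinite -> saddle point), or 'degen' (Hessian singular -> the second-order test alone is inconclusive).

Compute the Hessian H = grad^2 f:
  H = [[-9, -3], [-3, -1]]
Verify stationarity: grad f(x*) = H x* + g = (0, 0).
Eigenvalues of H: -10, 0.
H has a zero eigenvalue (singular; negative semidefinite but not definite), so H is neither positive definite, negative definite, nor indefinite. The second-order test alone is inconclusive -> degen.
(Indeed, f is constant along the null direction of H through x*, so x* is not a strict local extremum.)

degen


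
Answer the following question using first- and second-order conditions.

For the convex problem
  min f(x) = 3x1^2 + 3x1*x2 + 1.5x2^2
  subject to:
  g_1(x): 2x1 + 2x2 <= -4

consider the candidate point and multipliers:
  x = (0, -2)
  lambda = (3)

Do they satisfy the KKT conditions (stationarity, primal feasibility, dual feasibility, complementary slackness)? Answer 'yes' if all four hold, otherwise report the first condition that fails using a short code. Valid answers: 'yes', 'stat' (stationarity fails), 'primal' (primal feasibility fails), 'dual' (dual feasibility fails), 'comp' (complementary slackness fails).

Gradient of f: grad f(x) = Q x + c = (-6, -6)
Constraint values g_i(x) = a_i^T x - b_i:
  g_1((0, -2)) = 0
Stationarity residual: grad f(x) + sum_i lambda_i a_i = (0, 0)
  -> stationarity OK
Primal feasibility (all g_i <= 0): OK
Dual feasibility (all lambda_i >= 0): OK
Complementary slackness (lambda_i * g_i(x) = 0 for all i): OK

Verdict: yes, KKT holds.

yes


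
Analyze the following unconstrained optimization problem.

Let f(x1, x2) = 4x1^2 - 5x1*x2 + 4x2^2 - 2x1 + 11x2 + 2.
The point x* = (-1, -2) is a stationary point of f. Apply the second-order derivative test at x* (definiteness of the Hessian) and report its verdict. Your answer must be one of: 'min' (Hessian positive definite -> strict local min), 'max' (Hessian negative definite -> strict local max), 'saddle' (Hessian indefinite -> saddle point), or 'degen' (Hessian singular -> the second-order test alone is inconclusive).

Compute the Hessian H = grad^2 f:
  H = [[8, -5], [-5, 8]]
Verify stationarity: grad f(x*) = H x* + g = (0, 0).
Eigenvalues of H: 3, 13.
Both eigenvalues > 0, so H is positive definite -> x* is a strict local min.

min


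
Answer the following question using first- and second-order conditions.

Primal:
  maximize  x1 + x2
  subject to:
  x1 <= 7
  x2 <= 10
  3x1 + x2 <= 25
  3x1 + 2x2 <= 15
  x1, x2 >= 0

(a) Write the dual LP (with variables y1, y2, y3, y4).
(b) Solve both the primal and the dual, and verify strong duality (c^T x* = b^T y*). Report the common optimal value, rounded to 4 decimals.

The standard primal-dual pair for 'max c^T x s.t. A x <= b, x >= 0' is:
  Dual:  min b^T y  s.t.  A^T y >= c,  y >= 0.

So the dual LP is:
  minimize  7y1 + 10y2 + 25y3 + 15y4
  subject to:
    y1 + 3y3 + 3y4 >= 1
    y2 + y3 + 2y4 >= 1
    y1, y2, y3, y4 >= 0

Solving the primal: x* = (0, 7.5).
  primal value c^T x* = 7.5.
Solving the dual: y* = (0, 0, 0, 0.5).
  dual value b^T y* = 7.5.
Strong duality: c^T x* = b^T y*. Confirmed.

7.5


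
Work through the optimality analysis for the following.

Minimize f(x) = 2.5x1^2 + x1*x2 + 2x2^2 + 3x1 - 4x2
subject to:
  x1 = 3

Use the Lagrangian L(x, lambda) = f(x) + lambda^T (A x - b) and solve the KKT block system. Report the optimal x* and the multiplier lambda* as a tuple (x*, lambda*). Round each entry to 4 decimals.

Form the Lagrangian:
  L(x, lambda) = (1/2) x^T Q x + c^T x + lambda^T (A x - b)
Stationarity (grad_x L = 0): Q x + c + A^T lambda = 0.
Primal feasibility: A x = b.

This gives the KKT block system:
  [ Q   A^T ] [ x     ]   [-c ]
  [ A    0  ] [ lambda ] = [ b ]

Solving the linear system:
  x*      = (3, 0.25)
  lambda* = (-18.25)
  f(x*)   = 31.375

x* = (3, 0.25), lambda* = (-18.25)


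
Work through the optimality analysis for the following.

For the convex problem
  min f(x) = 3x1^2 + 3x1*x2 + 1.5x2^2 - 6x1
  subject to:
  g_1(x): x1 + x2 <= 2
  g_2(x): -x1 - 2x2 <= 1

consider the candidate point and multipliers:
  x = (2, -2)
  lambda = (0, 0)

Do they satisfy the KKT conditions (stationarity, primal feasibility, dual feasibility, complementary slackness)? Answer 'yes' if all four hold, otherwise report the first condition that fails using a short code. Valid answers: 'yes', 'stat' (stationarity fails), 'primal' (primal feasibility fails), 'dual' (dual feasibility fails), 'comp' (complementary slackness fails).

Gradient of f: grad f(x) = Q x + c = (0, 0)
Constraint values g_i(x) = a_i^T x - b_i:
  g_1((2, -2)) = -2
  g_2((2, -2)) = 1
Stationarity residual: grad f(x) + sum_i lambda_i a_i = (0, 0)
  -> stationarity OK
Primal feasibility (all g_i <= 0): FAILS
Dual feasibility (all lambda_i >= 0): OK
Complementary slackness (lambda_i * g_i(x) = 0 for all i): OK

Verdict: the first failing condition is primal_feasibility -> primal.

primal


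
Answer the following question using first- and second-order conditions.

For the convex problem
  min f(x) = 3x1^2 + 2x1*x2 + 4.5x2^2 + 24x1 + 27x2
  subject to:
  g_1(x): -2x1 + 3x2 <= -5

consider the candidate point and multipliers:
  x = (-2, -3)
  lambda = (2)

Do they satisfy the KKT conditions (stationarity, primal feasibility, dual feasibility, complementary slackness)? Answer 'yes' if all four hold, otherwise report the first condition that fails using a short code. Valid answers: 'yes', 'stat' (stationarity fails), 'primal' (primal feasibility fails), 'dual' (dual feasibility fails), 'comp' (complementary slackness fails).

Gradient of f: grad f(x) = Q x + c = (6, -4)
Constraint values g_i(x) = a_i^T x - b_i:
  g_1((-2, -3)) = 0
Stationarity residual: grad f(x) + sum_i lambda_i a_i = (2, 2)
  -> stationarity FAILS
Primal feasibility (all g_i <= 0): OK
Dual feasibility (all lambda_i >= 0): OK
Complementary slackness (lambda_i * g_i(x) = 0 for all i): OK

Verdict: the first failing condition is stationarity -> stat.

stat


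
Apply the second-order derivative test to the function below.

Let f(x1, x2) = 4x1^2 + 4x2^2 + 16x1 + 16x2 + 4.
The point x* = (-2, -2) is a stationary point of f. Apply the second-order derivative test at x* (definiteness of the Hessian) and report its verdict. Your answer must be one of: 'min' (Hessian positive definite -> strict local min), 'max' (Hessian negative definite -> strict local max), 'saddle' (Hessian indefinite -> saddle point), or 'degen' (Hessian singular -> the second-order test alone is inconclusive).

Compute the Hessian H = grad^2 f:
  H = [[8, 0], [0, 8]]
Verify stationarity: grad f(x*) = H x* + g = (0, 0).
Eigenvalues of H: 8, 8.
Both eigenvalues > 0, so H is positive definite -> x* is a strict local min.

min


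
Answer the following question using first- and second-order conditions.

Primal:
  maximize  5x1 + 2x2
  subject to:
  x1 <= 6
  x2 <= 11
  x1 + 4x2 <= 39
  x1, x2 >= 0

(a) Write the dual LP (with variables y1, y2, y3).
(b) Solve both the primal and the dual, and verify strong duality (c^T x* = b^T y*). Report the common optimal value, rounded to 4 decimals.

The standard primal-dual pair for 'max c^T x s.t. A x <= b, x >= 0' is:
  Dual:  min b^T y  s.t.  A^T y >= c,  y >= 0.

So the dual LP is:
  minimize  6y1 + 11y2 + 39y3
  subject to:
    y1 + y3 >= 5
    y2 + 4y3 >= 2
    y1, y2, y3 >= 0

Solving the primal: x* = (6, 8.25).
  primal value c^T x* = 46.5.
Solving the dual: y* = (4.5, 0, 0.5).
  dual value b^T y* = 46.5.
Strong duality: c^T x* = b^T y*. Confirmed.

46.5


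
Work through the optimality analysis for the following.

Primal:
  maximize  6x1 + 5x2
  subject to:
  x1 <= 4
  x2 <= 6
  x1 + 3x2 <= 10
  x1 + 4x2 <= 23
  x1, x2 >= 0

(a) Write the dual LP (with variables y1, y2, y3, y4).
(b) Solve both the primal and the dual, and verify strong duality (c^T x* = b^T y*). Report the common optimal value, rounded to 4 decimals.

The standard primal-dual pair for 'max c^T x s.t. A x <= b, x >= 0' is:
  Dual:  min b^T y  s.t.  A^T y >= c,  y >= 0.

So the dual LP is:
  minimize  4y1 + 6y2 + 10y3 + 23y4
  subject to:
    y1 + y3 + y4 >= 6
    y2 + 3y3 + 4y4 >= 5
    y1, y2, y3, y4 >= 0

Solving the primal: x* = (4, 2).
  primal value c^T x* = 34.
Solving the dual: y* = (4.3333, 0, 1.6667, 0).
  dual value b^T y* = 34.
Strong duality: c^T x* = b^T y*. Confirmed.

34


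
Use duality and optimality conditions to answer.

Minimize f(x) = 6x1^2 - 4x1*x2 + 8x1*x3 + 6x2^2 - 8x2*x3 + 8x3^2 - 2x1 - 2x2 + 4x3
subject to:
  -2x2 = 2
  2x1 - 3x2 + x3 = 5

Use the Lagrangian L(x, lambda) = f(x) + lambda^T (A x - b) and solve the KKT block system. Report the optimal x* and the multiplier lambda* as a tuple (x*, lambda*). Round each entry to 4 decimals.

Form the Lagrangian:
  L(x, lambda) = (1/2) x^T Q x + c^T x + lambda^T (A x - b)
Stationarity (grad_x L = 0): Q x + c + A^T lambda = 0.
Primal feasibility: A x = b.

This gives the KKT block system:
  [ Q   A^T ] [ x     ]   [-c ]
  [ A    0  ] [ lambda ] = [ b ]

Solving the linear system:
  x*      = (1.5909, -1, -1.1818)
  lambda* = (3.2727, -5.8182)
  f(x*)   = 8.3182

x* = (1.5909, -1, -1.1818), lambda* = (3.2727, -5.8182)


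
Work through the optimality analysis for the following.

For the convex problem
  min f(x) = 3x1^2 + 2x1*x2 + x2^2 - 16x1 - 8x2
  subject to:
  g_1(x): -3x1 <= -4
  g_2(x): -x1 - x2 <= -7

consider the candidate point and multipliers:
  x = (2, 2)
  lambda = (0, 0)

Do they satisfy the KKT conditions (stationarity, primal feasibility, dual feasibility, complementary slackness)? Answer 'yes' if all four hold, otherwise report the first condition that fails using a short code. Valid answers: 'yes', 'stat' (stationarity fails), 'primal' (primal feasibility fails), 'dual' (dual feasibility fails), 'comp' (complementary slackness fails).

Gradient of f: grad f(x) = Q x + c = (0, 0)
Constraint values g_i(x) = a_i^T x - b_i:
  g_1((2, 2)) = -2
  g_2((2, 2)) = 3
Stationarity residual: grad f(x) + sum_i lambda_i a_i = (0, 0)
  -> stationarity OK
Primal feasibility (all g_i <= 0): FAILS
Dual feasibility (all lambda_i >= 0): OK
Complementary slackness (lambda_i * g_i(x) = 0 for all i): OK

Verdict: the first failing condition is primal_feasibility -> primal.

primal


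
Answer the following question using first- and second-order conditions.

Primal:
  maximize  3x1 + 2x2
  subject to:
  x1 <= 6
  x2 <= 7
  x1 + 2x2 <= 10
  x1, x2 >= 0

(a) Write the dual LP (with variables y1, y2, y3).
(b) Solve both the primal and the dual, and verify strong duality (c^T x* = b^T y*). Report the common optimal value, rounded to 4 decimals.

The standard primal-dual pair for 'max c^T x s.t. A x <= b, x >= 0' is:
  Dual:  min b^T y  s.t.  A^T y >= c,  y >= 0.

So the dual LP is:
  minimize  6y1 + 7y2 + 10y3
  subject to:
    y1 + y3 >= 3
    y2 + 2y3 >= 2
    y1, y2, y3 >= 0

Solving the primal: x* = (6, 2).
  primal value c^T x* = 22.
Solving the dual: y* = (2, 0, 1).
  dual value b^T y* = 22.
Strong duality: c^T x* = b^T y*. Confirmed.

22


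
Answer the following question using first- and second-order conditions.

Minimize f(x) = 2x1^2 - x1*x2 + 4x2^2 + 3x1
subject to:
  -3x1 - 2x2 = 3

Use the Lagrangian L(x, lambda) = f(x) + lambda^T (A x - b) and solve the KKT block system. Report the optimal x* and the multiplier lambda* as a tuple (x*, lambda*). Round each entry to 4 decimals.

Form the Lagrangian:
  L(x, lambda) = (1/2) x^T Q x + c^T x + lambda^T (A x - b)
Stationarity (grad_x L = 0): Q x + c + A^T lambda = 0.
Primal feasibility: A x = b.

This gives the KKT block system:
  [ Q   A^T ] [ x     ]   [-c ]
  [ A    0  ] [ lambda ] = [ b ]

Solving the linear system:
  x*      = (-0.9, -0.15)
  lambda* = (-0.15)
  f(x*)   = -1.125

x* = (-0.9, -0.15), lambda* = (-0.15)


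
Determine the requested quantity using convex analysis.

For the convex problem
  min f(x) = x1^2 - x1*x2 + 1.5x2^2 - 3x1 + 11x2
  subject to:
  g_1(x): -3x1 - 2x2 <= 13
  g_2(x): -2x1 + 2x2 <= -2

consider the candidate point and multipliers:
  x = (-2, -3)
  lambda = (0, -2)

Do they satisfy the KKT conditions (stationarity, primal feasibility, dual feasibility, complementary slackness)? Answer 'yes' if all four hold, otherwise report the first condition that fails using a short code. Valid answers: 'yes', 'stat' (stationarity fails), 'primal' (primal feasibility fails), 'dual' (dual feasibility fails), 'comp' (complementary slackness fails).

Gradient of f: grad f(x) = Q x + c = (-4, 4)
Constraint values g_i(x) = a_i^T x - b_i:
  g_1((-2, -3)) = -1
  g_2((-2, -3)) = 0
Stationarity residual: grad f(x) + sum_i lambda_i a_i = (0, 0)
  -> stationarity OK
Primal feasibility (all g_i <= 0): OK
Dual feasibility (all lambda_i >= 0): FAILS
Complementary slackness (lambda_i * g_i(x) = 0 for all i): OK

Verdict: the first failing condition is dual_feasibility -> dual.

dual


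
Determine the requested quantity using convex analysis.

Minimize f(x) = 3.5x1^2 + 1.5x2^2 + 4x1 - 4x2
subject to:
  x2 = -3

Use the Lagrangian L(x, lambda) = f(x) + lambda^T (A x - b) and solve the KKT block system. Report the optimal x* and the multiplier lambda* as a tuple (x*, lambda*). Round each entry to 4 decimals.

Form the Lagrangian:
  L(x, lambda) = (1/2) x^T Q x + c^T x + lambda^T (A x - b)
Stationarity (grad_x L = 0): Q x + c + A^T lambda = 0.
Primal feasibility: A x = b.

This gives the KKT block system:
  [ Q   A^T ] [ x     ]   [-c ]
  [ A    0  ] [ lambda ] = [ b ]

Solving the linear system:
  x*      = (-0.5714, -3)
  lambda* = (13)
  f(x*)   = 24.3571

x* = (-0.5714, -3), lambda* = (13)


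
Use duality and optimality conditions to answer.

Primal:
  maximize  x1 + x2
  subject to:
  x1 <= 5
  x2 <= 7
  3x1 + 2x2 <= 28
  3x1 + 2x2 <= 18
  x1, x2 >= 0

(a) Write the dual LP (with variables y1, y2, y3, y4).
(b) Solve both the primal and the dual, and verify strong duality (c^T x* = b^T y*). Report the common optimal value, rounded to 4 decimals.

The standard primal-dual pair for 'max c^T x s.t. A x <= b, x >= 0' is:
  Dual:  min b^T y  s.t.  A^T y >= c,  y >= 0.

So the dual LP is:
  minimize  5y1 + 7y2 + 28y3 + 18y4
  subject to:
    y1 + 3y3 + 3y4 >= 1
    y2 + 2y3 + 2y4 >= 1
    y1, y2, y3, y4 >= 0

Solving the primal: x* = (1.3333, 7).
  primal value c^T x* = 8.3333.
Solving the dual: y* = (0, 0.3333, 0, 0.3333).
  dual value b^T y* = 8.3333.
Strong duality: c^T x* = b^T y*. Confirmed.

8.3333


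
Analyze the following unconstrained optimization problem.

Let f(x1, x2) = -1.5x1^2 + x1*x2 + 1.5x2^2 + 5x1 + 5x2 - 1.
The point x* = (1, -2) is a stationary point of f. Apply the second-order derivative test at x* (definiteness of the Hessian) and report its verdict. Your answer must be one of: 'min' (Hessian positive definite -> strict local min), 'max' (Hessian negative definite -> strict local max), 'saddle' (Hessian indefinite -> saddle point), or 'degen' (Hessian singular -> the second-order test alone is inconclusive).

Compute the Hessian H = grad^2 f:
  H = [[-3, 1], [1, 3]]
Verify stationarity: grad f(x*) = H x* + g = (0, 0).
Eigenvalues of H: -3.1623, 3.1623.
Eigenvalues have mixed signs, so H is indefinite -> x* is a saddle point.

saddle


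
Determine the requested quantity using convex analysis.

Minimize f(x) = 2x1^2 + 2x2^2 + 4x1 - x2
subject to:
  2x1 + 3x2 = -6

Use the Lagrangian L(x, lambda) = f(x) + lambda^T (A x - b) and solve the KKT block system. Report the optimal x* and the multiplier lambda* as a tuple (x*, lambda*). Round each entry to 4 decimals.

Form the Lagrangian:
  L(x, lambda) = (1/2) x^T Q x + c^T x + lambda^T (A x - b)
Stationarity (grad_x L = 0): Q x + c + A^T lambda = 0.
Primal feasibility: A x = b.

This gives the KKT block system:
  [ Q   A^T ] [ x     ]   [-c ]
  [ A    0  ] [ lambda ] = [ b ]

Solving the linear system:
  x*      = (-1.7308, -0.8462)
  lambda* = (1.4615)
  f(x*)   = 1.3462

x* = (-1.7308, -0.8462), lambda* = (1.4615)


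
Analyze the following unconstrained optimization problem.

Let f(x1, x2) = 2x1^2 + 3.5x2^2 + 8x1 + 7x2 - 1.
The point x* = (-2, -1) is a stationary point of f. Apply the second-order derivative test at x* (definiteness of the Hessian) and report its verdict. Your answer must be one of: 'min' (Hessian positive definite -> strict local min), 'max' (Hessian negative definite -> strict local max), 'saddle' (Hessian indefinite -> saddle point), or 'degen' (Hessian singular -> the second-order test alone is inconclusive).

Compute the Hessian H = grad^2 f:
  H = [[4, 0], [0, 7]]
Verify stationarity: grad f(x*) = H x* + g = (0, 0).
Eigenvalues of H: 4, 7.
Both eigenvalues > 0, so H is positive definite -> x* is a strict local min.

min


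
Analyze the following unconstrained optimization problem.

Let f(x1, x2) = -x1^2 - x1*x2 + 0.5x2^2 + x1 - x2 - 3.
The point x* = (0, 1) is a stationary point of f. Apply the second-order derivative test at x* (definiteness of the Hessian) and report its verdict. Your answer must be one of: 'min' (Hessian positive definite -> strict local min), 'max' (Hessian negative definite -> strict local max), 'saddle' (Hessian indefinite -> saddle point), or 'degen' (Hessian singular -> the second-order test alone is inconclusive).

Compute the Hessian H = grad^2 f:
  H = [[-2, -1], [-1, 1]]
Verify stationarity: grad f(x*) = H x* + g = (0, 0).
Eigenvalues of H: -2.3028, 1.3028.
Eigenvalues have mixed signs, so H is indefinite -> x* is a saddle point.

saddle


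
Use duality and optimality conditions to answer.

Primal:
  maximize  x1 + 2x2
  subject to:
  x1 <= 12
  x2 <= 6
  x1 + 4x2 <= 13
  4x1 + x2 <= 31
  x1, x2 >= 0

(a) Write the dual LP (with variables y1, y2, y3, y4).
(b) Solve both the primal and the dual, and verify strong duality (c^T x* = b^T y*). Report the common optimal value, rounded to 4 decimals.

The standard primal-dual pair for 'max c^T x s.t. A x <= b, x >= 0' is:
  Dual:  min b^T y  s.t.  A^T y >= c,  y >= 0.

So the dual LP is:
  minimize  12y1 + 6y2 + 13y3 + 31y4
  subject to:
    y1 + y3 + 4y4 >= 1
    y2 + 4y3 + y4 >= 2
    y1, y2, y3, y4 >= 0

Solving the primal: x* = (7.4, 1.4).
  primal value c^T x* = 10.2.
Solving the dual: y* = (0, 0, 0.4667, 0.1333).
  dual value b^T y* = 10.2.
Strong duality: c^T x* = b^T y*. Confirmed.

10.2


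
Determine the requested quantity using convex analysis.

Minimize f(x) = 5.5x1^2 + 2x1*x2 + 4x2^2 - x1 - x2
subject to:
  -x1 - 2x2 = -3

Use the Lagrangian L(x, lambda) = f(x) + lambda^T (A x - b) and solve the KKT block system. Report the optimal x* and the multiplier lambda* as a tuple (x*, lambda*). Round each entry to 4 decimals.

Form the Lagrangian:
  L(x, lambda) = (1/2) x^T Q x + c^T x + lambda^T (A x - b)
Stationarity (grad_x L = 0): Q x + c + A^T lambda = 0.
Primal feasibility: A x = b.

This gives the KKT block system:
  [ Q   A^T ] [ x     ]   [-c ]
  [ A    0  ] [ lambda ] = [ b ]

Solving the linear system:
  x*      = (0.3182, 1.3409)
  lambda* = (5.1818)
  f(x*)   = 6.9432

x* = (0.3182, 1.3409), lambda* = (5.1818)


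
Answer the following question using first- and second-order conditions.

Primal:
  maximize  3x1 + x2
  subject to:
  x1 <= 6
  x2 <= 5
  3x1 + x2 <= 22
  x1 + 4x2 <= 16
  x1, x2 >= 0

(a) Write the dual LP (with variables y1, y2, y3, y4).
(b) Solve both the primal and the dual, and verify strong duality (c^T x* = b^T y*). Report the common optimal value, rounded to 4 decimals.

The standard primal-dual pair for 'max c^T x s.t. A x <= b, x >= 0' is:
  Dual:  min b^T y  s.t.  A^T y >= c,  y >= 0.

So the dual LP is:
  minimize  6y1 + 5y2 + 22y3 + 16y4
  subject to:
    y1 + 3y3 + y4 >= 3
    y2 + y3 + 4y4 >= 1
    y1, y2, y3, y4 >= 0

Solving the primal: x* = (6, 2.5).
  primal value c^T x* = 20.5.
Solving the dual: y* = (2.75, 0, 0, 0.25).
  dual value b^T y* = 20.5.
Strong duality: c^T x* = b^T y*. Confirmed.

20.5


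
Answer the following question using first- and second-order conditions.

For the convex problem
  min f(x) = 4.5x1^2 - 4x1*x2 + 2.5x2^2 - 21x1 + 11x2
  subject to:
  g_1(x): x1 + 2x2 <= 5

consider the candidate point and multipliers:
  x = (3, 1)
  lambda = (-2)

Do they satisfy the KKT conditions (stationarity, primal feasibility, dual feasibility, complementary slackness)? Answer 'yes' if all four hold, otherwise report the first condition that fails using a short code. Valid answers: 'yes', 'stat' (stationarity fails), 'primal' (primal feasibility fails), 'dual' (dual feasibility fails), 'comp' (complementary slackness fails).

Gradient of f: grad f(x) = Q x + c = (2, 4)
Constraint values g_i(x) = a_i^T x - b_i:
  g_1((3, 1)) = 0
Stationarity residual: grad f(x) + sum_i lambda_i a_i = (0, 0)
  -> stationarity OK
Primal feasibility (all g_i <= 0): OK
Dual feasibility (all lambda_i >= 0): FAILS
Complementary slackness (lambda_i * g_i(x) = 0 for all i): OK

Verdict: the first failing condition is dual_feasibility -> dual.

dual


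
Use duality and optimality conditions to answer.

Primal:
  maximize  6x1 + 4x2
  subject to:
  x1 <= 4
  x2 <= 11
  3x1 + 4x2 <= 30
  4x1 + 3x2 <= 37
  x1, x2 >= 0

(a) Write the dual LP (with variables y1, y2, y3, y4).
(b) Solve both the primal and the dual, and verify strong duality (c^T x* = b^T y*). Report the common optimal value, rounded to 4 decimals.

The standard primal-dual pair for 'max c^T x s.t. A x <= b, x >= 0' is:
  Dual:  min b^T y  s.t.  A^T y >= c,  y >= 0.

So the dual LP is:
  minimize  4y1 + 11y2 + 30y3 + 37y4
  subject to:
    y1 + 3y3 + 4y4 >= 6
    y2 + 4y3 + 3y4 >= 4
    y1, y2, y3, y4 >= 0

Solving the primal: x* = (4, 4.5).
  primal value c^T x* = 42.
Solving the dual: y* = (3, 0, 1, 0).
  dual value b^T y* = 42.
Strong duality: c^T x* = b^T y*. Confirmed.

42


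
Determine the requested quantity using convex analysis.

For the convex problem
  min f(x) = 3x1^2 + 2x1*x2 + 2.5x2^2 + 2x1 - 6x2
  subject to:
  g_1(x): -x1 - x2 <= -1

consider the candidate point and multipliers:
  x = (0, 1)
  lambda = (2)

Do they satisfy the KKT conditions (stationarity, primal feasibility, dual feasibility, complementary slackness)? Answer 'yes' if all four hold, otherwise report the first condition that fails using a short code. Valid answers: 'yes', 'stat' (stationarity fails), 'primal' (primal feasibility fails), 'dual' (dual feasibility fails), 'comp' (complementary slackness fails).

Gradient of f: grad f(x) = Q x + c = (4, -1)
Constraint values g_i(x) = a_i^T x - b_i:
  g_1((0, 1)) = 0
Stationarity residual: grad f(x) + sum_i lambda_i a_i = (2, -3)
  -> stationarity FAILS
Primal feasibility (all g_i <= 0): OK
Dual feasibility (all lambda_i >= 0): OK
Complementary slackness (lambda_i * g_i(x) = 0 for all i): OK

Verdict: the first failing condition is stationarity -> stat.

stat


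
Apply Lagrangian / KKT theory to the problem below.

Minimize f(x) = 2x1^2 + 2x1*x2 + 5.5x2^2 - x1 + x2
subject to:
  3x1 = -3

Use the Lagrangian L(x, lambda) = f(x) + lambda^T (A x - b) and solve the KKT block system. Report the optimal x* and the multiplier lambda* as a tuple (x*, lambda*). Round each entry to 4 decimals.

Form the Lagrangian:
  L(x, lambda) = (1/2) x^T Q x + c^T x + lambda^T (A x - b)
Stationarity (grad_x L = 0): Q x + c + A^T lambda = 0.
Primal feasibility: A x = b.

This gives the KKT block system:
  [ Q   A^T ] [ x     ]   [-c ]
  [ A    0  ] [ lambda ] = [ b ]

Solving the linear system:
  x*      = (-1, 0.0909)
  lambda* = (1.6061)
  f(x*)   = 2.9545

x* = (-1, 0.0909), lambda* = (1.6061)


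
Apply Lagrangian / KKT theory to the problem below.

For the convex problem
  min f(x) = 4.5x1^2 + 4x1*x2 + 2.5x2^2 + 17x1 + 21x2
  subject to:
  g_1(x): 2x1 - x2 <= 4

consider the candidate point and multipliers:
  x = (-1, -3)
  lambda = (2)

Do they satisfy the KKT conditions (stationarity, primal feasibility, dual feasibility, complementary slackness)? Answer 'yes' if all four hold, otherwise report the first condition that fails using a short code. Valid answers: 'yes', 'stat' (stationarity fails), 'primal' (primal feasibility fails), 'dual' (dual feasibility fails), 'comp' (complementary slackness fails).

Gradient of f: grad f(x) = Q x + c = (-4, 2)
Constraint values g_i(x) = a_i^T x - b_i:
  g_1((-1, -3)) = -3
Stationarity residual: grad f(x) + sum_i lambda_i a_i = (0, 0)
  -> stationarity OK
Primal feasibility (all g_i <= 0): OK
Dual feasibility (all lambda_i >= 0): OK
Complementary slackness (lambda_i * g_i(x) = 0 for all i): FAILS

Verdict: the first failing condition is complementary_slackness -> comp.

comp


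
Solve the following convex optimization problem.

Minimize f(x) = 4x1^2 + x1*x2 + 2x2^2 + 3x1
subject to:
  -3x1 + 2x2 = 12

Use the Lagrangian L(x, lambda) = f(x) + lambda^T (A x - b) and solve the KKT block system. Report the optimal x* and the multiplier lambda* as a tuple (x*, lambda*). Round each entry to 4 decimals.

Form the Lagrangian:
  L(x, lambda) = (1/2) x^T Q x + c^T x + lambda^T (A x - b)
Stationarity (grad_x L = 0): Q x + c + A^T lambda = 0.
Primal feasibility: A x = b.

This gives the KKT block system:
  [ Q   A^T ] [ x     ]   [-c ]
  [ A    0  ] [ lambda ] = [ b ]

Solving the linear system:
  x*      = (-2.25, 2.625)
  lambda* = (-4.125)
  f(x*)   = 21.375

x* = (-2.25, 2.625), lambda* = (-4.125)


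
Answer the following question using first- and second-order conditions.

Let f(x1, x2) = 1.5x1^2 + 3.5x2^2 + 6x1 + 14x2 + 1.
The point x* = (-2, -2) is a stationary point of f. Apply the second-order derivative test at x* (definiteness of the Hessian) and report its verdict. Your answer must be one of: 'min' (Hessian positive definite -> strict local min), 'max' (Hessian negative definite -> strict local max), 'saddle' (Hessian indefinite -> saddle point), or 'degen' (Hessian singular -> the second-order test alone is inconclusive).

Compute the Hessian H = grad^2 f:
  H = [[3, 0], [0, 7]]
Verify stationarity: grad f(x*) = H x* + g = (0, 0).
Eigenvalues of H: 3, 7.
Both eigenvalues > 0, so H is positive definite -> x* is a strict local min.

min
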